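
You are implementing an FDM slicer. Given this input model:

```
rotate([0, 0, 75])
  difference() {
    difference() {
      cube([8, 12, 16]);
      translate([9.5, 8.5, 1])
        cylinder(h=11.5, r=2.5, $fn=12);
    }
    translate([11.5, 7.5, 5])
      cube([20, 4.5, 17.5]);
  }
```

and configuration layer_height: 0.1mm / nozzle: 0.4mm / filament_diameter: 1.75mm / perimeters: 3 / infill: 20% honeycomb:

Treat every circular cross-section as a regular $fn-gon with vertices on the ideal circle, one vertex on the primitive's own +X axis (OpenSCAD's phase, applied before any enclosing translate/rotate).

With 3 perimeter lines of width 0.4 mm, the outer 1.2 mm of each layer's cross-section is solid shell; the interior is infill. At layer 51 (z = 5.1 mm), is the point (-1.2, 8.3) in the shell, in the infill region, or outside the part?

shell

At z = 5.1 mm: the 8×12 cube contributes its full rectangle; the r=2.5 cylinder at (9.5, 8.5) gives a regular 12-gon of circumradius 2.5 (constant along its height); Subtracting the remaining from the first: starting from the 8×12 cube, the r=2.5 cylinder at (9.5, 8.5) partially overlaps it — only the 2.52 mm² overlap (of its 18.75 mm²) is removed, clipping the outline — 1 connected region; the cube at (11.5, 7.5) is present — its section is the full 20×4.5 rectangle; Subtracting the remaining from the first: starting from that combined region, the 20×4.5 cube at (11.5, 7.5) misses the remaining region (no effect) — 1 connected region; (rotated 75° about Z; rotation is an isometry so areas/perimeters/island counts are preserved). Overall, the cross-section is a single solid region. Undo the 75° rotation: the query point maps to (7.707, 3.307) in the un-rotated model frame. The nearest boundary edge runs (8.00, 6.58)→(8.00, 0.00); distance from the point to it = 0.29 mm. The point is inside the cross-section, 0.29 mm from the nearest boundary — within the 1.2 mm shell band (3 × 0.4).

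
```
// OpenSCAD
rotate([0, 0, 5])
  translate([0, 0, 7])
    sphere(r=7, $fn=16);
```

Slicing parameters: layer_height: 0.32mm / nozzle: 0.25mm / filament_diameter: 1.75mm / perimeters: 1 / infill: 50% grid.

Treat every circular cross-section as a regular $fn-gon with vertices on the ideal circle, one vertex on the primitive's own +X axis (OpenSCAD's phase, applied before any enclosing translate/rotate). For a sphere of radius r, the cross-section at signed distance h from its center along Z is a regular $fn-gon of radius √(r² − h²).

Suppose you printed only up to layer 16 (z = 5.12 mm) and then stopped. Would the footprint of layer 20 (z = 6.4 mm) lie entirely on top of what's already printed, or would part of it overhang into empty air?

Compare the two slices. At z = 5.12: the r=7 sphere slices to a regular 16-gon of circumradius 6.743 (√(r²−h²) with h=1.88 from center) (area = (16/2)·6.743²·sin(360°/16) = 139.19 mm²); (rotated 5° about Z; rotation is an isometry so areas/perimeters/island counts are preserved). At z = 6.4: the sphere: section is a regular 16-gon, circumradius = √(r²−h²) = √(7²−0.6²) = 6.974 (area = (16/2)·6.974²·sin(360°/16) = 148.91 mm²); (whole slice rotated 5° about Z — lengths, areas and connectivity unchanged). Checking containment: at z = 6.4 the cross-section extends beyond the z = 5.12 cross-section by about 9.72 mm².

part overhangs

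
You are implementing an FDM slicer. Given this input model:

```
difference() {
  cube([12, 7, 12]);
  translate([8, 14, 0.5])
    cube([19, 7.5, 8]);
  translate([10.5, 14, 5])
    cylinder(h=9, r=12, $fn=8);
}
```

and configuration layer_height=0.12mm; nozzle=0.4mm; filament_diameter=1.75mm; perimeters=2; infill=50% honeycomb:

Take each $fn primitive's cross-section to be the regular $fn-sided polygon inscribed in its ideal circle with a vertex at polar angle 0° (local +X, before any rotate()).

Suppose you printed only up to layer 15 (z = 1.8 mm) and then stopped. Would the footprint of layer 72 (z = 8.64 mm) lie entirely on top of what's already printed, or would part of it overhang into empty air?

entirely on top

Compare the two slices. At z = 1.8: the 12×7 cube contributes its full rectangle (area 84.00 mm²); the 19×7.5 cube at (8, 14) contributes its full rectangle (area 142.50 mm²); the cylinder at (10.5, 14) does not reach this height (z outside [5, 14]); After the difference (first − rest): starting from the 12×7 cube (84.00 mm²), the 19×7.5 cube at (8, 14) misses the remaining region (no effect) — area = 84.00 mm². At z = 8.64: the 12×7 cube contributes its full rectangle (area 84.00 mm²); the cube at (8, 14) is absent (z outside [0.5, 8.5]); the cylinder at (10.5, 14): section is a regular 8-gon, circumradius r=12 (area = (8/2)·12.000²·sin(360°/8) = 407.29 mm²); Taking the first minus the rest: starting from the 12×7 cube (84.00 mm²), the r=12 cylinder at (10.5, 14) partially overlaps it — only the 35.01 mm² overlap (of its 407.29 mm²) is removed, clipping the outline — area = 48.99 mm². Checking containment: the cross-section at z = 8.64 is a subset of the cross-section at z = 1.8.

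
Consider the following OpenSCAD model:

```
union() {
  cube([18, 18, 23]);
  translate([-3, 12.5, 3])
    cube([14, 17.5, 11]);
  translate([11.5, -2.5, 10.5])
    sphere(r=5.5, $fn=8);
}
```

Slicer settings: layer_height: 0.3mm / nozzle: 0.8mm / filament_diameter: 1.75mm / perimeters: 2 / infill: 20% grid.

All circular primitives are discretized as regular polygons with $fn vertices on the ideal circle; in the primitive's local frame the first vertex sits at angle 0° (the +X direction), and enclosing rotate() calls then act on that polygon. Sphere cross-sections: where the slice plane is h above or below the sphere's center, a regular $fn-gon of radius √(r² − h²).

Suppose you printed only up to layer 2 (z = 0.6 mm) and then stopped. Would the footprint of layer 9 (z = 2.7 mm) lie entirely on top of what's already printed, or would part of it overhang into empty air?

entirely on top

Compare the two slices. At z = 0.6: the 18×18 cube contributes its full rectangle (area 324.00 mm²); the cube at (-3, 12.5) is absent (z outside [3, 14]); the sphere at (11.5, -2.5) is absent (|z−center|=9.900 > r=5.5); Taking the union: only the 18×18 cube is present, so the union is just that shape — area = 324.00 mm². At z = 2.7: the cube is present — its section is the full 18×18 rectangle (area 324.00 mm²); the cube at (-3, 12.5) does not reach this height (z outside [3, 14]); the sphere at (11.5, -2.5) is absent (|z−center|=7.800 > r=5.5); Taking the union: only the 18×18 cube is present, so the union is just that shape — area = 324.00 mm². Checking containment: the cross-section at z = 2.7 is a subset of the cross-section at z = 0.6.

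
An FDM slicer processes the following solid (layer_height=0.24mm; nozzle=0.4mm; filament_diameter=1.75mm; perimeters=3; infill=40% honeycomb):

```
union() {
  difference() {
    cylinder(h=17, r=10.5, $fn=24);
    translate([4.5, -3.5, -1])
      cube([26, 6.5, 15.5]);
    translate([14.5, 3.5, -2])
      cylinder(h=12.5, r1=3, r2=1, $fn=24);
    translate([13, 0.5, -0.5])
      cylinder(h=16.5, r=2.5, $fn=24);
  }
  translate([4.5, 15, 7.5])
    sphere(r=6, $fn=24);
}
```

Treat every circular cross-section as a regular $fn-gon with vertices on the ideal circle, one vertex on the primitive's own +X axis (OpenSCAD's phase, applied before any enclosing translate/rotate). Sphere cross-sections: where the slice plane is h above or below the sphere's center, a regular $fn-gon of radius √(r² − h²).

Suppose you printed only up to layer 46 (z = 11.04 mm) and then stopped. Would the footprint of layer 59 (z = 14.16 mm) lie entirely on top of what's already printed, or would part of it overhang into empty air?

entirely on top

Compare the two slices. At z = 11.04: the r=10.5 cylinder contributes a regular 24-gon of circumradius 10.5 (area = (24/2)·10.500²·sin(360°/24) = 342.42 mm²); the cube at (4.5, -3.5) is present — its section is the full 26×6.5 rectangle (area 169.00 mm²); the cone at (14.5, 3.5) is not intersected at this z (z outside [-2, 10.5]); the cylinder at (13, 0.5): section is a regular 24-gon, circumradius r=2.5 (area = (24/2)·2.500²·sin(360°/24) = 19.41 mm²); After the difference (first − rest): starting from the r=10.5 cylinder (342.42 mm²), the 26×6.5 cube at (4.5, -3.5) partially overlaps it — only the 37.50 mm² overlap (of its 169.00 mm²) is removed, clipping the outline; the r=2.5 cylinder at (13, 0.5) misses the remaining region (no effect) — area = 304.91 mm²; the r=6 sphere at (4.5, 15) slices to a regular 24-gon of circumradius 4.844 (√(r²−h²) with h=3.54 from center) (area = (24/2)·4.844²·sin(360°/24) = 72.89 mm²); Taking the union: the 2 present regions are separate (no shared area or edge), so areas and boundary lengths simply add and each stays a separate island — area = 377.80 mm². At z = 14.16: the r=10.5 cylinder gives a regular 24-gon of circumradius 10.5 (constant along its height) (area = (24/2)·10.500²·sin(360°/24) = 342.42 mm²); the cube at (4.5, -3.5) is present — its section is the full 26×6.5 rectangle (area 169.00 mm²); the cone at (14.5, 3.5) does not reach this height (z outside [-2, 10.5]); the cylinder at (13, 0.5): section is a regular 24-gon, circumradius r=2.5 (area = (24/2)·2.500²·sin(360°/24) = 19.41 mm²); After the difference (first − rest): starting from the r=10.5 cylinder (342.42 mm²), the 26×6.5 cube at (4.5, -3.5) partially overlaps it — only the 37.50 mm² overlap (of its 169.00 mm²) is removed, clipping the outline; the r=2.5 cylinder at (13, 0.5) misses the remaining region (no effect) — area = 304.91 mm²; the sphere at (4.5, 15) does not reach this height (|z−center|=6.660 > r=6); Combining (union): only the result so far is present, so the union is just that shape — area = 304.91 mm². Checking containment: the cross-section at z = 14.16 is a subset of the cross-section at z = 11.04.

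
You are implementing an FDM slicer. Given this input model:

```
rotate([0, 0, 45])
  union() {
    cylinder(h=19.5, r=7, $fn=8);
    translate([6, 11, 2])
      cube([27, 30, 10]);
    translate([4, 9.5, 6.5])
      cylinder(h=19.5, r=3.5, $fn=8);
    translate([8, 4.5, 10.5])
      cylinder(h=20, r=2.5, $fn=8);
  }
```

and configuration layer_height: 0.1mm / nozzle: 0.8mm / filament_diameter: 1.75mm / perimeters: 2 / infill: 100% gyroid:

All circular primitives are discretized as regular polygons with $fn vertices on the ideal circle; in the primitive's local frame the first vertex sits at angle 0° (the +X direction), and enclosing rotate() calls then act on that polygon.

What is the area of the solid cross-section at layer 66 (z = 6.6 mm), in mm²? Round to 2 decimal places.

982.53 mm²

At z = 6.6 mm: the cylinder: section is a regular 8-gon, circumradius r=7 (area = (8/2)·7.000²·sin(360°/8) = 138.59 mm²); the cube at (6, 11) (footprint 27×30) is included at this height (area 810.00 mm²); the r=3.5 cylinder at (4, 9.5) gives a regular 8-gon of circumradius 3.5 (constant along its height) (area = (8/2)·3.500²·sin(360°/8) = 34.65 mm²); the cylinder at (8, 4.5) is not intersected at this z (z outside [10.5, 30.5]); Merging all regions: the regions partially overlap — summed areas 983.24 mm² minus the doubly-counted overlap 0.71 mm² gives 982.53 mm² — area = 982.53 mm²; (rotated 45° about Z; rotation is an isometry so areas/perimeters/island counts are preserved). Overall, the cross-section has 2 separate islands. Net area = 982.53 mm².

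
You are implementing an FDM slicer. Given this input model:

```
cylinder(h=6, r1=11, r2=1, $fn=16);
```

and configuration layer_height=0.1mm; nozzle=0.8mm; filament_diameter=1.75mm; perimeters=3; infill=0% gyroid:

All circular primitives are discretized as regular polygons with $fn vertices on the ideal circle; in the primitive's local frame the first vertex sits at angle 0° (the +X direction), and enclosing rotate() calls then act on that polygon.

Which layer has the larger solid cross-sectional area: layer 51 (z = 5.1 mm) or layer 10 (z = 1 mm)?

layer 10 (z = 1 mm)

Layer 51 (z = 5.1): the cone (r1=11→r2=1) has section circumradius 2.500 here — a regular 16-gon (area = (16/2)·2.500²·sin(360°/16) = 19.13 mm²). So its area = 19.13 mm². Layer 10 (z = 1): the cone contributes a regular 16-gon of circumradius 9.333 (interpolated between r1=11 and r2=1 at t=0.167) (area = (16/2)·9.333²·sin(360°/16) = 266.69 mm²). So its area = 266.69 mm². Layer 10 is larger (266.69 vs 19.13 mm²).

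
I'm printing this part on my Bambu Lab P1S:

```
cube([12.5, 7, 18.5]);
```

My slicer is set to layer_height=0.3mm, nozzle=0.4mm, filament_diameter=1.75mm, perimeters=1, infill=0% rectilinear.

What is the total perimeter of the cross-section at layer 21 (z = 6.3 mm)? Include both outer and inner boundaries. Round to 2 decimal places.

39.00 mm

At z = 6.3 mm: the 12.5×7 cube contributes its full rectangle (perimeter 39.00 mm). Overall, the cross-section is a single solid region. Total boundary length (outer) = 39.00 mm.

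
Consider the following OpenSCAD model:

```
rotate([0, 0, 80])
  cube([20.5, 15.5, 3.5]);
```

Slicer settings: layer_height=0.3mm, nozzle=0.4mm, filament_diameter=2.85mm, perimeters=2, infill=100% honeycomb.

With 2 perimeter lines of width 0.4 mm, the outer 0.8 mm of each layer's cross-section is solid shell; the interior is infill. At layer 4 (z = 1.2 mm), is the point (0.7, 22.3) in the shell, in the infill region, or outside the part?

At z = 1.2 mm: the 20.5×15.5 cube contributes its full rectangle; (whole slice rotated 80° about Z — lengths, areas and connectivity unchanged). Overall, the cross-section is a single solid region. Undo the 80° rotation: the query point maps to (22.083, 3.183) in the un-rotated model frame. The nearest boundary edge runs (20.50, 0.00)→(20.50, 15.50); distance from the point to it = 1.58 mm. The point is not inside any of the regions above, so it lies outside the cross-section (1.58 mm from the nearest boundary).

outside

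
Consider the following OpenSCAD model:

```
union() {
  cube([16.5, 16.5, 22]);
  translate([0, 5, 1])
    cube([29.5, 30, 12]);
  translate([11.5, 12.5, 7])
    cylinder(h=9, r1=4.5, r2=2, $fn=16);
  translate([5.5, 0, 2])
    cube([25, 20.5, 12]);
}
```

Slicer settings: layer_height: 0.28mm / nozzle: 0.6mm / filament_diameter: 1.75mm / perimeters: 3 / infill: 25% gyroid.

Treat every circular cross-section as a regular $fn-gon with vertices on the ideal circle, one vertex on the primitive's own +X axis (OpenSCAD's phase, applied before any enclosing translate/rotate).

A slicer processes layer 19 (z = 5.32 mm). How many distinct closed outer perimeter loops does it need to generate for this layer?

At z = 5.32 mm: the 16.5×16.5 cube contributes its full rectangle; the cube at (0, 5) is present — its section is the full 29.5×30 rectangle; the cone at (11.5, 12.5) does not reach this height (z outside [7, 16]); the cube at (5.5, 0) (footprint 25×20.5) is included at this height; Combining (union): the regions partially overlap (shared area 616.75 mm²), so overlapping operands fuse into one piece — 1 connected region. The result has 1 disconnected region.

1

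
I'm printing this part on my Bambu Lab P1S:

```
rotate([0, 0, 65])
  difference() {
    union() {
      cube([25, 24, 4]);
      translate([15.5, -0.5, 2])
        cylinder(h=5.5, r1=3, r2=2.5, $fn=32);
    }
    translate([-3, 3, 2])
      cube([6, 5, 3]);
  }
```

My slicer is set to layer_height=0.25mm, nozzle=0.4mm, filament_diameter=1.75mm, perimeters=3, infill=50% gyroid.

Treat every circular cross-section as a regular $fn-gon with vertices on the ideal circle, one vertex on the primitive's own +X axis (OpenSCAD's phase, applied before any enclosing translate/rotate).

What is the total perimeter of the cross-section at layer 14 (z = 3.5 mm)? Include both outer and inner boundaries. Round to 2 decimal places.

At z = 3.5 mm: the cube is present — its section is the full 25×24 rectangle (perimeter 98.00 mm); the cone at (15.5, -0.5) (r1=3→r2=2.5) has section circumradius 2.864 here — a regular 32-gon (perimeter = 2·32·2.864·sin(180°/32) = 17.96 mm); Combining (union): the regions partially overlap (shared area 9.96 mm²), so the edge portions inside another operand are dropped and the merged outline is re-measured after clipping — boundary = 102.36 mm; the cube at (-3, 3) is present — its section is the full 6×5 rectangle (perimeter 22.00 mm); Subtracting the remaining from the first: starting from the result so far, the 6×5 cube at (-3, 3) partially overlaps it — only the 15.00 mm² overlap (of its 30.00 mm²) is removed, clipping the outline — boundary = 108.36 mm; (whole slice rotated 65° about Z — lengths, areas and connectivity unchanged). Overall, the cross-section is a single solid region. Total boundary length (outer) = 108.36 mm.

108.36 mm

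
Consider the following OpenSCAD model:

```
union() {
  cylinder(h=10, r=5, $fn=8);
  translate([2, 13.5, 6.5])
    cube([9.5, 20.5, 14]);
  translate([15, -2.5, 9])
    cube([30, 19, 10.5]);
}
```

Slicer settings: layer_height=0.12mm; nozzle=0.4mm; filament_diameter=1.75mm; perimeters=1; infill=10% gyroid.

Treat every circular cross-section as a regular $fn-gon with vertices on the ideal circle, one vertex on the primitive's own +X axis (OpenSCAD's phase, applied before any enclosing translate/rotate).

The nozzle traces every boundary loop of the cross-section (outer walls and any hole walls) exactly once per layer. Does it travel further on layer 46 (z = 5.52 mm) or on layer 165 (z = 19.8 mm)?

layer 165 (z = 19.8 mm)

Layer 46 (z = 5.52): the r=5 cylinder contributes a regular 8-gon of circumradius 5 (perimeter = 2·8·5.000·sin(180°/8) = 30.61 mm); the cube at (2, 13.5) is absent (z outside [6.5, 20.5]); the cube at (15, -2.5) is not intersected at this z (z outside [9, 19.5]); Taking the union: only the r=5 cylinder is present, so the union is just that shape — boundary = 30.61 mm. So its perimeter = 30.61 mm. Layer 165 (z = 19.8): the cylinder does not reach this height (z outside [0, 10]); the cube at (2, 13.5) (footprint 9.5×20.5) is included at this height (perimeter 60.00 mm); the cube at (15, -2.5) does not reach this height (z outside [9, 19.5]); Combining (union): only the 9.5×20.5 cube at (2, 13.5) is present, so the union is just that shape — boundary = 60.00 mm. So its perimeter = 60.00 mm. Layer 165 is larger (60.00 vs 30.61 mm).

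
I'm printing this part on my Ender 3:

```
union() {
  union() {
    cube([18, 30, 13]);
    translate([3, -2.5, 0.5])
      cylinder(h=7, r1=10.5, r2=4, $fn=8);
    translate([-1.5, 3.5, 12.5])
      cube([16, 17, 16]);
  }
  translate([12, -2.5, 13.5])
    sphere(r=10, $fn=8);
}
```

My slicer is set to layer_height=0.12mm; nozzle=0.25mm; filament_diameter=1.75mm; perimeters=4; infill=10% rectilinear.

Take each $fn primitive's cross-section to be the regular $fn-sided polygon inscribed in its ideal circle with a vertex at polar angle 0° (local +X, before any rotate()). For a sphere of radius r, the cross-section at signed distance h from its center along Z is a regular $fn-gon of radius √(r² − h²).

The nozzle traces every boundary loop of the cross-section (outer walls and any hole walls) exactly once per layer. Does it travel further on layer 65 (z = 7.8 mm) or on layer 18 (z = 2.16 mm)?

layer 18 (z = 2.16 mm)

Layer 65 (z = 7.8): the cube (footprint 18×30) is included at this height (perimeter 96.00 mm); the cone at (3, -2.5) does not reach this height (z outside [0.5, 7.5]); the cube at (-1.5, 3.5) is not intersected at this z (z outside [12.5, 28.5]); Taking the union: only the 18×30 cube is present, so the union is just that shape — boundary = 96.00 mm; the r=10 sphere at (12, -2.5) slices to a regular 8-gon of circumradius 8.216 (√(r²−h²) with h=5.7 from center) (perimeter = 2·8·8.216·sin(180°/8) = 50.31 mm); Taking the union: the regions partially overlap (shared area 55.30 mm²), so the edge portions inside another operand are dropped and the merged outline is re-measured after clipping — boundary = 113.62 mm. So its perimeter = 113.62 mm. Layer 18 (z = 2.16): the cube is present — its section is the full 18×30 rectangle (perimeter 96.00 mm); the cone at (3, -2.5) (r1=10.5→r2=4) has section circumradius 8.959 here — a regular 8-gon (perimeter = 2·8·8.959·sin(180°/8) = 54.85 mm); the cube at (-1.5, 3.5) is not intersected at this z (z outside [12.5, 28.5]); Merging all regions: the regions partially overlap (shared area 53.16 mm²), so the edge portions inside another operand are dropped and the merged outline is re-measured after clipping — boundary = 120.46 mm; the sphere at (12, -2.5) is not intersected at this z (|z−center|=11.340 > r=10); Merging all regions: only that combined region is present, so the union is just that shape — boundary = 120.46 mm. So its perimeter = 120.46 mm. Layer 18 is larger (120.46 vs 113.62 mm).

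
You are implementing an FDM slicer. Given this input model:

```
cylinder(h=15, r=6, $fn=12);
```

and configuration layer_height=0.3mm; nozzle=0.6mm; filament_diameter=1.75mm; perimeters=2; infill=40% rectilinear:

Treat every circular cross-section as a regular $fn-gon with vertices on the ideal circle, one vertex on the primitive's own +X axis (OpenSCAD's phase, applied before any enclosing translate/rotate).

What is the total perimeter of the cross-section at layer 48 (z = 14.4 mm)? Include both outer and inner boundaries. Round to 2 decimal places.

37.27 mm

At z = 14.4 mm: the cylinder: section is a regular 12-gon, circumradius r=6 (perimeter = 2·12·6.000·sin(180°/12) = 37.27 mm). Overall, the cross-section is a single solid region. Total boundary length (outer) = 37.27 mm.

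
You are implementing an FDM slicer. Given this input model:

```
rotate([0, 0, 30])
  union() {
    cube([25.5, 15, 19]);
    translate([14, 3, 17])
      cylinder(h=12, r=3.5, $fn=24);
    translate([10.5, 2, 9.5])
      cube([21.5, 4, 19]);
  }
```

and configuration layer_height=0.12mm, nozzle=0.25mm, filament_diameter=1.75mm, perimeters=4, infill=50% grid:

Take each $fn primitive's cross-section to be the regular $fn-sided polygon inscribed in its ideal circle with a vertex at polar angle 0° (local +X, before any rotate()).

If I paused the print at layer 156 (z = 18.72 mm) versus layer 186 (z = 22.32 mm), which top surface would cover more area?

Layer 156 (z = 18.72): the cube is present — its section is the full 25.5×15 rectangle (area 382.50 mm²); the cylinder at (14, 3): section is a regular 24-gon, circumradius r=3.5 (area = (24/2)·3.500²·sin(360°/24) = 38.05 mm²); the cube at (10.5, 2) is present — its section is the full 21.5×4 rectangle (area 86.00 mm²); Merging all regions: the regions partially overlap — summed areas 506.55 mm² minus the doubly-counted overlap 96.90 mm² gives 409.65 mm² — area = 409.65 mm²; (whole slice rotated 30° about Z — lengths, areas and connectivity unchanged). So its area = 409.65 mm². Layer 186 (z = 22.32): the cube is absent (z outside [0, 19]); the r=3.5 cylinder at (14, 3) gives a regular 24-gon of circumradius 3.5 (constant along its height) (area = (24/2)·3.500²·sin(360°/24) = 38.05 mm²); the cube at (10.5, 2) is present — its section is the full 21.5×4 rectangle (area 86.00 mm²); Merging all regions: the regions partially overlap — summed areas 124.05 mm² minus the doubly-counted overlap 24.74 mm² gives 99.30 mm² — area = 99.30 mm²; (rotated 30° about Z; rotation is an isometry so areas/perimeters/island counts are preserved). So its area = 99.30 mm². Layer 156 is larger (409.65 vs 99.30 mm²).

layer 156 (z = 18.72 mm)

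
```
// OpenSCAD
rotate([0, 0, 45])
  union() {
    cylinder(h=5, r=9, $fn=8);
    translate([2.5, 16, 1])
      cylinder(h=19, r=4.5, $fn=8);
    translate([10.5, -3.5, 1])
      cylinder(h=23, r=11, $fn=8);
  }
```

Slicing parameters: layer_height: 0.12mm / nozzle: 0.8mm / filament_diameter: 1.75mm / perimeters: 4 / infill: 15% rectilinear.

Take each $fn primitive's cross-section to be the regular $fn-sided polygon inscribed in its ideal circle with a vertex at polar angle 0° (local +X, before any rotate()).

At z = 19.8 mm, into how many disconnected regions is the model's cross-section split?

At z = 19.8 mm: the cylinder does not reach this height (z outside [0, 5]); the cylinder at (2.5, 16): section is a regular 8-gon, circumradius r=4.5; the r=11 cylinder at (10.5, -3.5) gives a regular 8-gon of circumradius 11 (constant along its height); Combining (union): the 2 present regions are separate (no shared area or edge), so areas and boundary lengths simply add and each stays a separate island — 2 connected regions; (rotated 45° about Z; rotation is an isometry so areas/perimeters/island counts are preserved). The result has 2 disconnected regions.

2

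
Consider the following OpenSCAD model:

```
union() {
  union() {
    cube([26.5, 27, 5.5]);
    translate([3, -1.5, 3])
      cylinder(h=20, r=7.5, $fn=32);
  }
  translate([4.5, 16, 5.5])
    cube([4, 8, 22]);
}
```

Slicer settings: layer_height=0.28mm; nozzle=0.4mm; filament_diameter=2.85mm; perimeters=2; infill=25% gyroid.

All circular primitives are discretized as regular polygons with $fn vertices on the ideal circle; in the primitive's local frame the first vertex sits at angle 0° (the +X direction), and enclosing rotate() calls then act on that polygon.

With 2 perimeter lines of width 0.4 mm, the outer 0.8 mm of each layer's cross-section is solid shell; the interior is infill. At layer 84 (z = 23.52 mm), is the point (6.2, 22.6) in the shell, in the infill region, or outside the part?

At z = 23.52 mm: the cube is absent (z outside [0, 5.5]); the cylinder at (3, -1.5) is not intersected at this z (z outside [3, 23]); Taking the union: nothing is present at this height; the 4×8 cube at (4.5, 16) contributes its full rectangle; Merging all regions: only the 4×8 cube at (4.5, 16) is present, so the union is just that shape — 1 connected region. Overall, the cross-section is a single solid region. The nearest boundary edge runs (8.50, 24.00)→(4.50, 24.00); distance from the point to it = 1.40 mm. The point is inside the cross-section and 1.40 mm from the nearest boundary — more than the 0.8 mm shell width (2 × 0.4), so it's in the infill interior.

infill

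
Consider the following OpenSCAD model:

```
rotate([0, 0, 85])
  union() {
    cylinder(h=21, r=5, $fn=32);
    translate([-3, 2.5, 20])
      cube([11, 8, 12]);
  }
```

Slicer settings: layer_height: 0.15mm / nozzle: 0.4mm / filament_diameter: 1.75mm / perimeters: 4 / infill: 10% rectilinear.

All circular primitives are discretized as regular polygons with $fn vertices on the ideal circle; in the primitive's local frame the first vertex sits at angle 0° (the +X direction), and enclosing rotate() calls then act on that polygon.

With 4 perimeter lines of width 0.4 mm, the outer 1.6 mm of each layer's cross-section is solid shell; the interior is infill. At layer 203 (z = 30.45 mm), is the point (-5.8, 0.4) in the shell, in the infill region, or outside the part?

infill

At z = 30.45 mm: the cylinder is absent (z outside [0, 21]); the cube at (-3, 2.5) is present — its section is the full 11×8 rectangle; Merging all regions: only the 11×8 cube at (-3, 2.5) is present, so the union is just that shape — 1 connected region; (whole slice rotated 85° about Z — lengths, areas and connectivity unchanged). Overall, the cross-section is a single solid region. Undo the 85° rotation: the query point maps to (-0.107, 5.813) in the un-rotated model frame. The nearest boundary edge runs (-3.00, 10.50)→(-3.00, 2.50); distance from the point to it = 2.89 mm. The point is inside the cross-section and 2.89 mm from the nearest boundary — more than the 1.6 mm shell width (4 × 0.4), so it's in the infill interior.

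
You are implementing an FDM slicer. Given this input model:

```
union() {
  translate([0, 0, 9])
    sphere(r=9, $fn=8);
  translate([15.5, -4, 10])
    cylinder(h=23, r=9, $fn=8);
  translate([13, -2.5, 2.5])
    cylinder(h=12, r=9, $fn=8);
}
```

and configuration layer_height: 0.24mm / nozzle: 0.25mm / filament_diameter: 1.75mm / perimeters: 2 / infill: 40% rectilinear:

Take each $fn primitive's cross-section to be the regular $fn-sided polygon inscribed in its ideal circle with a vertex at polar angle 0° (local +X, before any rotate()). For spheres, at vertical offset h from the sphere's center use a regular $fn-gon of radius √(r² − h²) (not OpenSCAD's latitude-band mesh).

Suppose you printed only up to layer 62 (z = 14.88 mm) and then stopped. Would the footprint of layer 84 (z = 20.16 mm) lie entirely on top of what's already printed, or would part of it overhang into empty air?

Compare the two slices. At z = 14.88: the r=9 sphere slices to a regular 8-gon of circumradius 6.814 (√(r²−h²) with h=5.88 from center) (area = (8/2)·6.814²·sin(360°/8) = 131.31 mm²); the r=9 cylinder at (15.5, -4) gives a regular 8-gon of circumradius 9 (constant along its height) (area = (8/2)·9.000²·sin(360°/8) = 229.10 mm²); the cylinder at (13, -2.5) is absent (z outside [2.5, 14.5]); Taking the union: the 2 present regions are separate (no shared area or edge), so areas and boundary lengths simply add and each stays a separate island — area = 360.41 mm². At z = 20.16: the sphere does not reach this height (|z−center|=11.160 > r=9); the cylinder at (15.5, -4): section is a regular 8-gon, circumradius r=9 (area = (8/2)·9.000²·sin(360°/8) = 229.10 mm²); the cylinder at (13, -2.5) is absent (z outside [2.5, 14.5]); Combining (union): only the r=9 cylinder at (15.5, -4) is present, so the union is just that shape — area = 229.10 mm². Checking containment: the cross-section at z = 20.16 is a subset of the cross-section at z = 14.88.

entirely on top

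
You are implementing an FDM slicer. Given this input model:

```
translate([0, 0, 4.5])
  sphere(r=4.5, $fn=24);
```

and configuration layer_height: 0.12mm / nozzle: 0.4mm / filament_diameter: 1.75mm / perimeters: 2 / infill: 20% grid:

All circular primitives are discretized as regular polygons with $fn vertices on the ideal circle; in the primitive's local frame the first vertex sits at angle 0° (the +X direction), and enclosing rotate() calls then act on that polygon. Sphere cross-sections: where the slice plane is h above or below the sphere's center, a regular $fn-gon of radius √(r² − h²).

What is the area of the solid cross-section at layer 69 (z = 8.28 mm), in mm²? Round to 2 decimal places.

18.52 mm²

At z = 8.28 mm: the r=4.5 sphere contributes a regular 24-gon of circumradius √(4.5²−3.78²) = 2.442 (area = (24/2)·2.442²·sin(360°/24) = 18.52 mm²). Overall, the cross-section is a single solid region. Net area = 18.52 mm².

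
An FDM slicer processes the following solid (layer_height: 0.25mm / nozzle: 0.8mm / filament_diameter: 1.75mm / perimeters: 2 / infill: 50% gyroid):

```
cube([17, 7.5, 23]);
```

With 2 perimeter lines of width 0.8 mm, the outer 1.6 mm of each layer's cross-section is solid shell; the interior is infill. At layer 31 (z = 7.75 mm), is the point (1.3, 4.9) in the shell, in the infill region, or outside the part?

shell

At z = 7.75 mm: the 17×7.5 cube contributes its full rectangle. Overall, the cross-section is a single solid region. The nearest boundary edge runs (0.00, 7.50)→(0.00, 0.00); distance from the point to it = 1.30 mm. The point is inside the cross-section, 1.30 mm from the nearest boundary — within the 1.6 mm shell band (2 × 0.8).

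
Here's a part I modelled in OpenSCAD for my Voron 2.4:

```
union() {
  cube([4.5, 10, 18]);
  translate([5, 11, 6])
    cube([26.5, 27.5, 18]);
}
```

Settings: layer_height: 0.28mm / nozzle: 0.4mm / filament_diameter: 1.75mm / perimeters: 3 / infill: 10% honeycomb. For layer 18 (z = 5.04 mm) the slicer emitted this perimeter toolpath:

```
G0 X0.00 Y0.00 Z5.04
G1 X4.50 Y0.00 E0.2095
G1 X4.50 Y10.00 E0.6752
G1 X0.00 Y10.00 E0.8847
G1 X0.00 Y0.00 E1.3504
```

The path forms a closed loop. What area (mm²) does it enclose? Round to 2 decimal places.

45.00 mm²

Apply the shoelace formula to the sequence of (X, Y) vertices; enclosed area = 45.00 mm².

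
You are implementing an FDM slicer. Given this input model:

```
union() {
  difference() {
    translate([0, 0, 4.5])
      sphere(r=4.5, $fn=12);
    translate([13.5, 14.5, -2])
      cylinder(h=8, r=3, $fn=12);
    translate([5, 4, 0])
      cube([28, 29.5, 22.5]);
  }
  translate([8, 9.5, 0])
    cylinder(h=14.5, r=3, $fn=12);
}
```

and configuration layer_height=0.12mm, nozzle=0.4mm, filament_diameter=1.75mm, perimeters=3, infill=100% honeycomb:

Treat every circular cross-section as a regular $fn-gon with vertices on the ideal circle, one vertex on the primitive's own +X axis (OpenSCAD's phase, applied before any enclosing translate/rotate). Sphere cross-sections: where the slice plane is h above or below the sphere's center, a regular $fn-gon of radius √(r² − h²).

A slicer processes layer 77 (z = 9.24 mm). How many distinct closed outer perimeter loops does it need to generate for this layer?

At z = 9.24 mm: the sphere does not reach this height (|z−center|=4.740 > r=4.5); the cylinder at (13.5, 14.5) is not intersected at this z (z outside [-2, 6]); the cube at (5, 4) is present — its section is the full 28×29.5 rectangle; Subtracting the remaining from the first: the first operand is absent here, so nothing remains; the r=3 cylinder at (8, 9.5) gives a regular 12-gon of circumradius 3 (constant along its height); Merging all regions: only the r=3 cylinder at (8, 9.5) is present, so the union is just that shape — 1 connected region. The result has 1 disconnected region.

1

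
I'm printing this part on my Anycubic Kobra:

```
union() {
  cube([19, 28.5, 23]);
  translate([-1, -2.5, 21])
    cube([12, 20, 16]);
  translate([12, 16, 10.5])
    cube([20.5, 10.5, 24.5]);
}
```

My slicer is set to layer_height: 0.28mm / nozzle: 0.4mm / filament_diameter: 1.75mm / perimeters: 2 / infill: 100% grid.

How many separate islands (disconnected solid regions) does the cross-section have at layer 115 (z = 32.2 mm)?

At z = 32.2 mm: the cube does not reach this height (z outside [0, 23]); the cube at (-1, -2.5) (footprint 12×20) is included at this height; the cube at (12, 16) (footprint 20.5×10.5) is included at this height; Merging all regions: the 2 present regions are separate (no shared area or edge), so areas and boundary lengths simply add and each stays a separate island — 2 connected regions. Overall, the cross-section has 2 separate islands. Island count = 2.

2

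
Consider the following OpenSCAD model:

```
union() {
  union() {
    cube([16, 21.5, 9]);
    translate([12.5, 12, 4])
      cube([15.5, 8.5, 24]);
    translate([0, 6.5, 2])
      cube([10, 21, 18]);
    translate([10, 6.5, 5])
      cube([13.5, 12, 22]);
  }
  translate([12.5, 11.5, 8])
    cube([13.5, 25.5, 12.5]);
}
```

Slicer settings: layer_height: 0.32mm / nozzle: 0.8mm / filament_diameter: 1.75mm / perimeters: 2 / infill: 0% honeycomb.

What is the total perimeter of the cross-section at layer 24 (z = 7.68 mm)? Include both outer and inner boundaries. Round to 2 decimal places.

At z = 7.68 mm: the cube (footprint 16×21.5) is included at this height (perimeter 75.00 mm); the 15.5×8.5 cube at (12.5, 12) contributes its full rectangle (perimeter 48.00 mm); the cube at (0, 6.5) is present — its section is the full 10×21 rectangle (perimeter 62.00 mm); the cube at (10, 6.5) (footprint 13.5×12) is included at this height (perimeter 51.00 mm); Combining (union): the regions partially overlap (shared area 300.50 mm²), so the edge portions inside another operand are dropped and the merged outline is re-measured after clipping — boundary = 111.00 mm; the cube at (12.5, 11.5) is absent (z outside [8, 20.5]); Taking the union: only that combined region is present, so the union is just that shape — boundary = 111.00 mm. Overall, the cross-section is a single solid region. Total boundary length (outer) = 111.00 mm.

111.00 mm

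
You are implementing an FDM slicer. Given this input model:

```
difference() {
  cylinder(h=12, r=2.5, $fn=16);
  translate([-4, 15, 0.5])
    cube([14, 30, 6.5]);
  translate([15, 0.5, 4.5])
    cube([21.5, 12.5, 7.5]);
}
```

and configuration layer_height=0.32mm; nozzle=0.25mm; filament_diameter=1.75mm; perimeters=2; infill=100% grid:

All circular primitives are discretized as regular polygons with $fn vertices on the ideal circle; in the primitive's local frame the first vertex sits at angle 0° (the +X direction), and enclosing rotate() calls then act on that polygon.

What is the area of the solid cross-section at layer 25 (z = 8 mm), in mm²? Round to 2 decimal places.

19.13 mm²

At z = 8 mm: the cylinder: section is a regular 16-gon, circumradius r=2.5 (area = (16/2)·2.500²·sin(360°/16) = 19.13 mm²); the cube at (-4, 15) is not intersected at this z (z outside [0.5, 7]); the 21.5×12.5 cube at (15, 0.5) contributes its full rectangle (area 268.75 mm²); Taking the first minus the rest: starting from the r=2.5 cylinder (19.13 mm²), the 21.5×12.5 cube at (15, 0.5) misses the remaining region (no effect) — area = 19.13 mm². Overall, the cross-section is a single solid region. Net area = 19.13 mm².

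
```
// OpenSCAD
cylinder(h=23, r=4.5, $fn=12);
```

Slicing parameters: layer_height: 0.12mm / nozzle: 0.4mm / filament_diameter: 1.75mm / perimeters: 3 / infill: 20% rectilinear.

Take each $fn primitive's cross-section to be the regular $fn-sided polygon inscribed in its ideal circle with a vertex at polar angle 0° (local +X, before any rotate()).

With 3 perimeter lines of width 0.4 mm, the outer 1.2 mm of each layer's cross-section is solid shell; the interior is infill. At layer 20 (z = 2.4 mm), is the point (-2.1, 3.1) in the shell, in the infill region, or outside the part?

At z = 2.4 mm: the cylinder: section is a regular 12-gon, circumradius r=4.5. Overall, the cross-section is a single solid region. The nearest boundary edge runs (-2.25, 3.90)→(-3.90, 2.25); distance from the point to it = 0.67 mm. The point is inside the cross-section, 0.67 mm from the nearest boundary — within the 1.2 mm shell band (3 × 0.4).

shell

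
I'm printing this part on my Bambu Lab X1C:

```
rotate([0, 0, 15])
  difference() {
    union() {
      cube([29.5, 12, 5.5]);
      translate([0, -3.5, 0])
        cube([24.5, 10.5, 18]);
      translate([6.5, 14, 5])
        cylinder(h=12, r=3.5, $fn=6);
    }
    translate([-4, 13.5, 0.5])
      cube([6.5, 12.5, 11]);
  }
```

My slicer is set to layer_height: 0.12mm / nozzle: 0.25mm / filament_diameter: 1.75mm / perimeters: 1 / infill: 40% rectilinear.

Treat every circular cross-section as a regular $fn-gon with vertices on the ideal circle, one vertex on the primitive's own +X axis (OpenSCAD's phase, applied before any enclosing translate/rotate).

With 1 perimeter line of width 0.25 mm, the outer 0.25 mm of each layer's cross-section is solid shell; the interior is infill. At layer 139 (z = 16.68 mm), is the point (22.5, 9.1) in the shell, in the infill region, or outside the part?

At z = 16.68 mm: the cube does not reach this height (z outside [0, 5.5]); the cube at (0, -3.5) is present — its section is the full 24.5×10.5 rectangle; the r=3.5 cylinder at (6.5, 14) gives a regular 6-gon of circumradius 3.5 (constant along its height); Taking the union: the 2 present regions are separate (no shared area or edge), so areas and boundary lengths simply add and each stays a separate island — 2 connected regions; the cube at (-4, 13.5) does not reach this height (z outside [0.5, 11.5]); After the difference (first − rest): none of the subtracted shapes is present at this height, so that combined region is unchanged — 2 connected regions; (whole slice rotated 15° about Z — lengths, areas and connectivity unchanged). Overall, the cross-section has 2 separate islands. Undo the 15° rotation: the query point maps to (24.089, 2.966) in the un-rotated model frame. The nearest boundary edge runs (24.50, 7.00)→(24.50, -3.50); distance from the point to it = 0.41 mm. (Shell/infill is judged within the island containing the point — the largest one.) The point is inside the cross-section and 0.41 mm from the nearest boundary — more than the 0.25 mm shell width (1 × 0.25), so it's in the infill interior.

infill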